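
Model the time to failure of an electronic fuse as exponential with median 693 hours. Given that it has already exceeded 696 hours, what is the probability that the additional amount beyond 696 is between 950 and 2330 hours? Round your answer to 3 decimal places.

For an exponential, median = ln(2)/λ, so λ = ln 2 / 693 = 0.00100021 per hour.
Memoryless: the residual past 696 is again Exp(λ).
P(950 < residual < 2330) = e^(−λ·950) − e^(−λ·2330) = 0.38666 − 0.09725 ≈ 0.289.

0.289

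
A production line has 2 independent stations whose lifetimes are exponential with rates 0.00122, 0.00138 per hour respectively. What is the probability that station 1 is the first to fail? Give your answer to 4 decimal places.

The time to first failure is exponential with rate Σλ = 0.00122 + 0.00138 = 0.0026.
P(station 1 first) = λ_1/Σλ = 0.00122/0.0026 ≈ 0.4692.

0.4692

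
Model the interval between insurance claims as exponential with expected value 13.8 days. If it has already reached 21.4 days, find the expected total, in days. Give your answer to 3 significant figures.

35.2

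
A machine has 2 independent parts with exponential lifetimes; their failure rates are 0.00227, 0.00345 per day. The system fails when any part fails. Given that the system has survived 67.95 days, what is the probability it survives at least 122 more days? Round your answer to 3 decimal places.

Time to first failure ~ Exp(Σλ) with Σλ = 0.00572.
By memorylessness, P(T > 67.95+122 | T > 67.95) = P(T > 122) = e^(−0.00572·122) ≈ 0.498.

0.498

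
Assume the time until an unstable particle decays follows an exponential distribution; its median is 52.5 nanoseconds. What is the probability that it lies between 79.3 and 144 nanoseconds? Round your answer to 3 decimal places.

For an exponential, median = ln(2)/λ, so λ = ln 2 / 52.5 = 0.0132028 per nanosecond.
P(79.3 < X < 144) = e^(−λ·79.3) − e^(−λ·144) = 0.35100 − 0.14939 ≈ 0.202.

0.202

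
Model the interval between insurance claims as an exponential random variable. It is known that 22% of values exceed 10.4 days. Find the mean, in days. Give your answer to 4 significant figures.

e^(−λ·10.4) = 0.22 ⇒ λ = −ln(0.22)/10.4 = 0.145589.
Mean = 1/λ = 6.86864 days.

6.869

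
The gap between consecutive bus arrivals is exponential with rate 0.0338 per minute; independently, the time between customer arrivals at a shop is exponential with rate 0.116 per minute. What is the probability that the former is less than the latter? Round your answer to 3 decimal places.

λ_1 = 0.0338, λ_2 = 0.116.
For independent exponentials, P(the former < the latter) = λ_1/(λ_1+λ_2) = 0.0338/0.1498 ≈ 0.226.

0.226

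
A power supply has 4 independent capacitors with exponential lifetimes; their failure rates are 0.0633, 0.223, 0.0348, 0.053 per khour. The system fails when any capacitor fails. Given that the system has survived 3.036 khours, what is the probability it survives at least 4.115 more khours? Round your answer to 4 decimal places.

Time to first failure ~ Exp(Σλ) with Σλ = 0.3741.
By memorylessness, P(T > 3.036+4.115 | T > 3.036) = P(T > 4.115) = e^(−0.3741·4.115) ≈ 0.2145.

0.2145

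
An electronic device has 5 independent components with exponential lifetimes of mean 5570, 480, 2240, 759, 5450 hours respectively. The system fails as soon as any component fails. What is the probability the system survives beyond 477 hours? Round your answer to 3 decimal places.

0.134

The first failure time is exponential with rate Σλ_i = 1/5570 + 1/480 + 1/2240 + 1/759 + 1/5450 = 0.0042103 per hour.
P(min > 477) = e^(−0.0042103·477) = e^(−2.0083) ≈ 0.134.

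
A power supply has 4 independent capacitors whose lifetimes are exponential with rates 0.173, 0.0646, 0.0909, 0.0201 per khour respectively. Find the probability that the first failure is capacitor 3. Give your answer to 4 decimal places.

The time to first failure is exponential with rate Σλ = 0.173 + 0.0646 + 0.0909 + 0.0201 = 0.3486.
P(capacitor 3 first) = λ_3/Σλ = 0.0909/0.3486 ≈ 0.2608.

0.2608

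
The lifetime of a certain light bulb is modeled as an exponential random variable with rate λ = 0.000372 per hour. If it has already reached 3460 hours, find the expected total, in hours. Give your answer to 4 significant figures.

By memorylessness, E[X | X > 3460] = 3460 + 1/λ = 3460 + 2688.17 = 6148.17 hours.

6148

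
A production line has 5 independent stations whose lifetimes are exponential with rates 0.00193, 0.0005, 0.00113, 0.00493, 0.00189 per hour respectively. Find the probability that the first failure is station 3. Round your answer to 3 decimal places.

0.109

The time to first failure is exponential with rate Σλ = 0.00193 + 0.0005 + 0.00113 + 0.00493 + 0.00189 = 0.01038.
P(station 3 first) = λ_3/Σλ = 0.00113/0.01038 ≈ 0.109.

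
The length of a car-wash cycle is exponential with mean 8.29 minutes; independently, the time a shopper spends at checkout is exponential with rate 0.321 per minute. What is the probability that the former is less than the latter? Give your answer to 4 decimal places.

0.2731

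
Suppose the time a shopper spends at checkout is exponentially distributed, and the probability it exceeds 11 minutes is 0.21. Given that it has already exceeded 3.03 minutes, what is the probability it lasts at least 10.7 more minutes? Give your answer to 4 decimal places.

0.2191

From e^(−λ·11) = 0.21, λ = −ln(0.21)/11 = 0.141877.
Memoryless: P(X > 3.03+10.7 | X > 3.03) = P(X > 10.7) = e^(−0.141877·10.7) ≈ 0.2191.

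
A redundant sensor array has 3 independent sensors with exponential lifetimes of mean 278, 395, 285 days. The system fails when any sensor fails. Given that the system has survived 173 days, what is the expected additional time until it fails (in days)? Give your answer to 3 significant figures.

104

First-failure rate Σλ = 1/278 + 1/395 + 1/285 = 0.00963754.
By memorylessness the expected residual is 1/Σλ = 103.761 days, regardless of the 173 already elapsed.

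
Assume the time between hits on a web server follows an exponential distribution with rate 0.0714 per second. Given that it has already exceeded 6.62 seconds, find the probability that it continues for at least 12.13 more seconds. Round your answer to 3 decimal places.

0.421

P(X > s+t | X > s) = e^(−λ(s+t))/e^(−λs) = e^(−λt), independent of s = 6.62.
P(X > 12.13) = e^(−0.86608) ≈ 0.421.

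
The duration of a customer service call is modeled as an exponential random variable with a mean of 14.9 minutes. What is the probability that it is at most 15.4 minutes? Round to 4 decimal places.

0.6443

The rate is λ = 1/14.9 = 0.0671141 per minute.
P(X ≤ 15.4) = 1 − e^(−λ·15.4) = 1 − e^(−1.0336) ≈ 0.6443.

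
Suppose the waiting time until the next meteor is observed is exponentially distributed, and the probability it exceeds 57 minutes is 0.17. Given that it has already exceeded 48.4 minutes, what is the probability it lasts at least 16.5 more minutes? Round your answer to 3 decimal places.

From e^(−λ·57) = 0.17, λ = −ln(0.17)/57 = 0.031087.
Memoryless: P(X > 48.4+16.5 | X > 48.4) = P(X > 16.5) = e^(−0.031087·16.5) ≈ 0.599.

0.599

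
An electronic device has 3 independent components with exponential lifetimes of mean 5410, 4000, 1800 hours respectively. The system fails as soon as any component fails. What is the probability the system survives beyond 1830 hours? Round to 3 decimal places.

0.163

The first failure time is exponential with rate Σλ_i = 1/5410 + 1/4000 + 1/1800 = 0.000990398 per hour.
P(min > 1830) = e^(−0.000990398·1830) = e^(−1.8124) ≈ 0.163.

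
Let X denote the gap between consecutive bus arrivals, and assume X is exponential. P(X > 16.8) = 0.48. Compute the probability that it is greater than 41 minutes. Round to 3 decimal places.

0.167

e^(−λ·16.8) = 0.48 ⇒ λ = −ln(0.48)/16.8 = 0.0436886.
P(X > 41) = e^(−0.0436886·41) = e^(−1.7912) ≈ 0.167.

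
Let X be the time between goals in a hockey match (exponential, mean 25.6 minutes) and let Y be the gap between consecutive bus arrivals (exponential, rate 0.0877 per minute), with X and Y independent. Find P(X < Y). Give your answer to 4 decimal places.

0.3082

λ_1 = 1/25.6 = 0.0390625, λ_2 = 0.0877.
For independent exponentials, P(X < Y) = λ_1/(λ_1+λ_2) = 0.0390625/0.126763 ≈ 0.3082.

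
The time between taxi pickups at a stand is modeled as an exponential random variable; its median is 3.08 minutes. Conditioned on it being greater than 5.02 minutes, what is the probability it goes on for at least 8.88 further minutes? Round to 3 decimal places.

For an exponential, median = ln(2)/λ, so λ = ln 2 / 3.08 = 0.225048 per minute.
P(X > s+t | X > s) = e^(−λ(s+t))/e^(−λs) = e^(−λt), independent of s = 5.02.
P(X > 8.88) = e^(−1.9984) ≈ 0.136.

0.136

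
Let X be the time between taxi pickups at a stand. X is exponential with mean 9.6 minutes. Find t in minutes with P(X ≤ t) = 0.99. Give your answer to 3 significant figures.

44.2

The rate is λ = 1/9.6 = 0.104167 per minute.
Set 1 − e^(−λt) = 0.99, so t = −ln(0.01)/λ = 4.6052/0.104167 ≈ 44.2096 minutes.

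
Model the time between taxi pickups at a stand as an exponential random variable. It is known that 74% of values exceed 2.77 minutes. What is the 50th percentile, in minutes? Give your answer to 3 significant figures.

6.38

e^(−λ·2.77) = 0.74 ⇒ λ = −ln(0.74)/2.77 = 0.108702.
50th percentile: 1 − e^(−λt) = 0.5, t = −ln(0.5)/λ = 6.37657 minutes.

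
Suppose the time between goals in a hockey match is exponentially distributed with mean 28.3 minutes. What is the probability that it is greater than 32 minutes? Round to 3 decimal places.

0.323

The rate is λ = 1/28.3 = 0.0353357 per minute.
P(X > 32) = e^(−λ·32) = e^(−1.1307) ≈ 0.323.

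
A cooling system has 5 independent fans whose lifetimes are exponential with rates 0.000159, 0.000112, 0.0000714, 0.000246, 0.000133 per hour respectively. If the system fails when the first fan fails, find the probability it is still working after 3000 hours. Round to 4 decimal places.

The time to first failure is exponential with rate Σλ = 0.000159 + 0.000112 + 0.0000714 + 0.000246 + 0.000133 = 0.0007214.
P(min > 3000) = e^(−0.0007214·3000) = e^(−2.1642) ≈ 0.1148.

0.1148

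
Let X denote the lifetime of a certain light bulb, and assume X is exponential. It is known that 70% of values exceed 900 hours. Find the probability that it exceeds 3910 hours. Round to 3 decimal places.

0.212

e^(−λ·900) = 0.70 ⇒ λ = −ln(0.70)/900 = 0.000396305.
P(X > 3910) = e^(−0.000396305·3910) = e^(−1.5496) ≈ 0.212.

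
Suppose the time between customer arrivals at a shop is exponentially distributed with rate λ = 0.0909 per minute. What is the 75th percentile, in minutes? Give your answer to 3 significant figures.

Set 1 − e^(−λt) = 0.75, so t = −ln(0.25)/λ = 1.3863/0.0909 ≈ 15.2508 minutes.

15.3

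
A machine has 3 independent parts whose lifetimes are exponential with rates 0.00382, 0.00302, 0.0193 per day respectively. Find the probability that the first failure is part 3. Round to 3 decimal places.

0.738

The time to first failure is exponential with rate Σλ = 0.00382 + 0.00302 + 0.0193 = 0.02614.
P(part 3 first) = λ_3/Σλ = 0.0193/0.02614 ≈ 0.738.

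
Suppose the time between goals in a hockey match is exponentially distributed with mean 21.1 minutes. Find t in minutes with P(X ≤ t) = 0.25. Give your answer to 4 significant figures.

6.070

The rate is λ = 1/21.1 = 0.0473934 per minute.
Set 1 − e^(−λt) = 0.25, so t = −ln(0.75)/λ = 0.28768/0.0473934 ≈ 6.07009 minutes.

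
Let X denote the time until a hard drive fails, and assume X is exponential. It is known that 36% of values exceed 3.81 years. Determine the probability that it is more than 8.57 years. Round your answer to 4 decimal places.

e^(−λ·3.81) = 0.36 ⇒ λ = −ln(0.36)/3.81 = 0.26815.
P(X > 8.57) = e^(−0.26815·8.57) = e^(−2.298) ≈ 0.1005.

0.1005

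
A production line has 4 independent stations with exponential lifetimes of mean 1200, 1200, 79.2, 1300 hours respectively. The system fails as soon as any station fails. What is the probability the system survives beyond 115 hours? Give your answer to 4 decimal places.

0.1769

The first failure time is exponential with rate Σλ_i = 1/1200 + 1/1200 + 1/79.2 + 1/1300 = 0.0150622 per hour.
P(min > 115) = e^(−0.0150622·115) = e^(−1.7321) ≈ 0.1769.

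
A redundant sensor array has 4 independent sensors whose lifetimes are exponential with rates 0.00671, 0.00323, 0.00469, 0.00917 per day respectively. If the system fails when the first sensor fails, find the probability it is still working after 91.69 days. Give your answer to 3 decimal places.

0.113

The time to first failure is exponential with rate Σλ = 0.00671 + 0.00323 + 0.00469 + 0.00917 = 0.0238.
P(min > 91.69) = e^(−0.0238·91.69) = e^(−2.1822) ≈ 0.113.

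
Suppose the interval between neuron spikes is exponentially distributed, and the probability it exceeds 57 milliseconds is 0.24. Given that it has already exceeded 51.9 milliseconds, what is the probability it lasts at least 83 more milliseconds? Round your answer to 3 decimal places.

From e^(−λ·57) = 0.24, λ = −ln(0.24)/57 = 0.0250371.
Memoryless: P(X > 51.9+83 | X > 51.9) = P(X > 83) = e^(−0.0250371·83) ≈ 0.125.

0.125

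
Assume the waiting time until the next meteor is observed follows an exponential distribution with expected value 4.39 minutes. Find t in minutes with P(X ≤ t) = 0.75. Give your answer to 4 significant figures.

The rate is λ = 1/4.39 = 0.22779 per minute.
Set 1 − e^(−λt) = 0.75, so t = −ln(0.25)/λ = 1.3863/0.22779 ≈ 6.08583 minutes.

6.086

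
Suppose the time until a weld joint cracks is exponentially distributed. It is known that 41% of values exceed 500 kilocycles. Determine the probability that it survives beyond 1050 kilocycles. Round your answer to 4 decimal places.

e^(−λ·500) = 0.41 ⇒ λ = −ln(0.41)/500 = 0.0017832.
P(X > 1050) = e^(−0.0017832·1050) = e^(−1.8724) ≈ 0.1538.

0.1538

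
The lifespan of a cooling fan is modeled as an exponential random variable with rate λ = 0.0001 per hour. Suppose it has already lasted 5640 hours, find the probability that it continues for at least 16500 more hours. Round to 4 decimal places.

The exponential is memoryless, so the remaining time is again Exp(λ): the condition X > 5640 is irrelevant.
P(X > 16500) = e^(−1.65) ≈ 0.1920.

0.1920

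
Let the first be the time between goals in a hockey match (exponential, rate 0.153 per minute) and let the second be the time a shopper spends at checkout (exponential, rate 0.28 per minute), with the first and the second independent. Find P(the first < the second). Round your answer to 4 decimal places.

λ_1 = 0.153, λ_2 = 0.28.
For independent exponentials, P(the first < the second) = λ_1/(λ_1+λ_2) = 0.153/0.433 ≈ 0.3533.

0.3533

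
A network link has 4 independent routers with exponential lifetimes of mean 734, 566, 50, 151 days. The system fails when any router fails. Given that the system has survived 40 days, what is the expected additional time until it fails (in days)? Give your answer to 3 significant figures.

33.6

First-failure rate Σλ = 1/734 + 1/566 + 1/50 + 1/151 = 0.0297517.
By memorylessness the expected residual is 1/Σλ = 33.6115 days, regardless of the 40 already elapsed.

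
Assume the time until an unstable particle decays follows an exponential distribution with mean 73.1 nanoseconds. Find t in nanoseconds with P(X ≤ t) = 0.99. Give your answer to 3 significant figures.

The rate is λ = 1/73.1 = 0.0136799 per nanosecond.
Set 1 − e^(−λt) = 0.99, so t = −ln(0.01)/λ = 4.6052/0.0136799 ≈ 336.638 nanoseconds.

337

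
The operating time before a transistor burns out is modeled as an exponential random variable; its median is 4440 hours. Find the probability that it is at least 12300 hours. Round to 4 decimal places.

0.1466

For an exponential, median = ln(2)/λ, so λ = ln 2 / 4440 = 0.000156114 per hour.
P(X > 12300) = e^(−λ·12300) = e^(−1.9202) ≈ 0.1466.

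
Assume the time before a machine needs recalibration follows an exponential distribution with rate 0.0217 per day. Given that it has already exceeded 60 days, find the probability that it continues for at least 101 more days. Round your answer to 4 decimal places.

By the memoryless property, P(X > 60+101 | X > 60) = P(X > 101).
P(X > 101) = e^(−2.1917) ≈ 0.1117.

0.1117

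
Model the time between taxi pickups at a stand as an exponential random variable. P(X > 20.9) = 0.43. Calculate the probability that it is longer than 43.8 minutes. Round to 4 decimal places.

e^(−λ·20.9) = 0.43 ⇒ λ = −ln(0.43)/20.9 = 0.0403813.
P(X > 43.8) = e^(−0.0403813·43.8) = e^(−1.7687) ≈ 0.1706.

0.1706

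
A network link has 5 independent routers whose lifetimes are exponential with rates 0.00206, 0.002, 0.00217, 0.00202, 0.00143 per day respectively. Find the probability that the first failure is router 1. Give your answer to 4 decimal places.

The time to first failure is exponential with rate Σλ = 0.00206 + 0.002 + 0.00217 + 0.00202 + 0.00143 = 0.00968.
P(router 1 first) = λ_1/Σλ = 0.00206/0.00968 ≈ 0.2128.

0.2128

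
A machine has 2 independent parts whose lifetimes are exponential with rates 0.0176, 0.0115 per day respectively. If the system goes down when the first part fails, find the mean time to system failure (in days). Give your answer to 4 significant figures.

34.36

The time to first failure is exponential with rate Σλ = 0.0176 + 0.0115 = 0.0291.
E[min] = 1/Σλ = 1/0.0291 = 34.3643 days.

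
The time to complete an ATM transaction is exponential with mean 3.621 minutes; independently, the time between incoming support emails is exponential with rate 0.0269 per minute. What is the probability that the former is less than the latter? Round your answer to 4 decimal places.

λ_1 = 1/3.621 = 0.276167, λ_2 = 0.0269.
For independent exponentials, P(the former < the latter) = λ_1/(λ_1+λ_2) = 0.276167/0.303067 ≈ 0.9112.

0.9112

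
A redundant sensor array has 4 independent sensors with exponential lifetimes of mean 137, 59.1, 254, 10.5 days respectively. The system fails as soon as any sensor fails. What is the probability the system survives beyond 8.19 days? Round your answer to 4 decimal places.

0.3640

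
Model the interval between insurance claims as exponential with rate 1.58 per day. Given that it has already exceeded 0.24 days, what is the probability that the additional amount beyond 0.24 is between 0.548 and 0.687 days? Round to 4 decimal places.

Memoryless: the residual past 0.24 is again Exp(λ).
P(0.548 < residual < 0.687) = e^(−λ·0.548) − e^(−λ·0.687) = 0.42070 − 0.33775 ≈ 0.0830.

0.0830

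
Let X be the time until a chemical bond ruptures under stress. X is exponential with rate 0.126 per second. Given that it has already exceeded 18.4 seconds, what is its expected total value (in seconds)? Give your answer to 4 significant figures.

By memorylessness, E[X | X > 18.4] = 18.4 + 1/λ = 18.4 + 7.93651 = 26.3365 seconds.

26.34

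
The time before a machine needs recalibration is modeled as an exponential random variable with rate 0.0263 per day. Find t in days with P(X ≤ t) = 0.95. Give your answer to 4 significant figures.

113.9

Set 1 − e^(−λt) = 0.95, so t = −ln(0.05)/λ = 2.9957/0.0263 ≈ 113.906 days.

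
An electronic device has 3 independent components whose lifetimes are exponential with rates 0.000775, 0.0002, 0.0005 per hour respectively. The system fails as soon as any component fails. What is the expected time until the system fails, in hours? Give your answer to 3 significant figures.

The time to first failure is exponential with rate Σλ = 0.000775 + 0.0002 + 0.0005 = 0.001475.
E[min] = 1/Σλ = 1/0.001475 = 677.966 hours.

678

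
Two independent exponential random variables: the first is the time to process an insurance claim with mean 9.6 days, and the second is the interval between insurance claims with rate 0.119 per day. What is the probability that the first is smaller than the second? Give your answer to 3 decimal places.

0.467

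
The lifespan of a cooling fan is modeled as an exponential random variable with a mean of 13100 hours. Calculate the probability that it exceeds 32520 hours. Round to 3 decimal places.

The rate is λ = 1/13100 = 0.0000763359 per hour.
P(X > 32520) = e^(−λ·32520) = e^(−2.4824) ≈ 0.084.

0.084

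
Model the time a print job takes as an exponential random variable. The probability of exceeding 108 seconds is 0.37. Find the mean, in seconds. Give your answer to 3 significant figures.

109

e^(−λ·108) = 0.37 ⇒ λ = −ln(0.37)/108 = 0.00920604.
Mean = 1/λ = 108.624 seconds.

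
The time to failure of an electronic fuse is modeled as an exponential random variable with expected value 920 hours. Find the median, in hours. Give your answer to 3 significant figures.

638

The rate is λ = 1/920 = 0.00108696 per hour.
Set 1 − e^(−λt) = 0.5, so t = −ln(0.5)/λ = 0.69315/0.00108696 ≈ 637.695 hours.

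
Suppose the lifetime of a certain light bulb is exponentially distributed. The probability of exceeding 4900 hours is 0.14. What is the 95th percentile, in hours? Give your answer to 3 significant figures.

7470

e^(−λ·4900) = 0.14 ⇒ λ = −ln(0.14)/4900 = 0.000401248.
95th percentile: 1 − e^(−λt) = 0.95, t = −ln(0.05)/λ = 7466.05 hours.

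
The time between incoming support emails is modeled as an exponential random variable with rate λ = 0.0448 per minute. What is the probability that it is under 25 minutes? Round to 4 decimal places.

P(X ≤ 25) = 1 − e^(−λ·25) = 1 − e^(−1.12) ≈ 0.6737.

0.6737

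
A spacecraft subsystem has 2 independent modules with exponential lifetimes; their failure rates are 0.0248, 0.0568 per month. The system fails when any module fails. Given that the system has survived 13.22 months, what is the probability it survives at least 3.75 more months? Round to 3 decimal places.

Time to first failure ~ Exp(Σλ) with Σλ = 0.0816.
By memorylessness, P(T > 13.22+3.75 | T > 13.22) = P(T > 3.75) = e^(−0.0816·3.75) ≈ 0.736.

0.736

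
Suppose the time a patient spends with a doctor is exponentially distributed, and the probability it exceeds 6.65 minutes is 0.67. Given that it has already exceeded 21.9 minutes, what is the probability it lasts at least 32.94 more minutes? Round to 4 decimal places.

0.1376

From e^(−λ·6.65) = 0.67, λ = −ln(0.67)/6.65 = 0.0602222.
Memoryless: P(X > 21.9+32.94 | X > 21.9) = P(X > 32.94) = e^(−0.0602222·32.94) ≈ 0.1376.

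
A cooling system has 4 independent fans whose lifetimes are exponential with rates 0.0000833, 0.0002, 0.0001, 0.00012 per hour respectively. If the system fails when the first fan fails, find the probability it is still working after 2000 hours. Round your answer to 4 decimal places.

0.3655

The time to first failure is exponential with rate Σλ = 0.0000833 + 0.0002 + 0.0001 + 0.00012 = 0.0005033.
P(min > 2000) = e^(−0.0005033·2000) = e^(−1.0066) ≈ 0.3655.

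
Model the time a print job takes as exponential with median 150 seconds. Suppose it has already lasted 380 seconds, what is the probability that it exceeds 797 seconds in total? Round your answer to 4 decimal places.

0.1456

For an exponential, median = ln(2)/λ, so λ = ln 2 / 150 = 0.00462098 per second.
The exponential is memoryless, so the remaining time is again Exp(λ): the condition X > 380 is irrelevant.
P(X > 417) = e^(−1.9269) ≈ 0.1456.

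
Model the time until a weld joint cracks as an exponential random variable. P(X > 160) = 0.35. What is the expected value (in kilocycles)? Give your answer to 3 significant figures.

e^(−λ·160) = 0.35 ⇒ λ = −ln(0.35)/160 = 0.00656139.
Mean = 1/λ = 152.407 kilocycles.

152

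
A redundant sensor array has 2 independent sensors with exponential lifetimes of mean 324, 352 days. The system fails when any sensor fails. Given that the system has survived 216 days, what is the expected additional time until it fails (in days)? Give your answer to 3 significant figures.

First-failure rate Σλ = 1/324 + 1/352 = 0.00592733.
By memorylessness the expected residual is 1/Σλ = 168.71 days, regardless of the 216 already elapsed.

169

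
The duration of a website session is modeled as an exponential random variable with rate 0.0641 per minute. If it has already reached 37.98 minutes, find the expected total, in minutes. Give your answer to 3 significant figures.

53.6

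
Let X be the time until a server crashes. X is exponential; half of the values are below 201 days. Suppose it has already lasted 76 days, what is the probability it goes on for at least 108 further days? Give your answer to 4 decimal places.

0.6891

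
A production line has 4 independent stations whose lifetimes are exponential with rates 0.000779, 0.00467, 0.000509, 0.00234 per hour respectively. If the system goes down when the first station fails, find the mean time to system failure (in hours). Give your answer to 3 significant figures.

121

The time to first failure is exponential with rate Σλ = 0.000779 + 0.00467 + 0.000509 + 0.00234 = 0.008298.
E[min] = 1/Σλ = 1/0.008298 = 120.511 hours.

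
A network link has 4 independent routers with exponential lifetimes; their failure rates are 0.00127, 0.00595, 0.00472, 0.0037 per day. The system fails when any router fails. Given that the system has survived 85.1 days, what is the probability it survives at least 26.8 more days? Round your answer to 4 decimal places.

Time to first failure ~ Exp(Σλ) with Σλ = 0.01564.
By memorylessness, P(T > 85.1+26.8 | T > 85.1) = P(T > 26.8) = e^(−0.01564·26.8) ≈ 0.6576.

0.6576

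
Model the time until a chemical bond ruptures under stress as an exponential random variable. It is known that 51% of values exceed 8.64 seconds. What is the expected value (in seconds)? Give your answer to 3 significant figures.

12.8

e^(−λ·8.64) = 0.51 ⇒ λ = −ln(0.51)/8.64 = 0.0779334.
Mean = 1/λ = 12.8315 seconds.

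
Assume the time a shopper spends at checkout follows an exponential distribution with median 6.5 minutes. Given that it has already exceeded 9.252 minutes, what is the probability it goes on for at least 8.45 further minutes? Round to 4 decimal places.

For an exponential, median = ln(2)/λ, so λ = ln 2 / 6.5 = 0.106638 per minute.
The exponential is memoryless, so the remaining time is again Exp(λ): the condition X > 9.252 is irrelevant.
P(X > 8.45) = e^(−0.90109) ≈ 0.4061.

0.4061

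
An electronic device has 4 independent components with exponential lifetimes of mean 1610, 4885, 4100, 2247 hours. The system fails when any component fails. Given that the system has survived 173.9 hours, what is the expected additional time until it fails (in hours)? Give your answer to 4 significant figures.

660.2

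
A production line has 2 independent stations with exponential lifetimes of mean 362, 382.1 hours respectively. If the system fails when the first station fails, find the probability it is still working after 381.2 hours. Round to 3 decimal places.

0.129

The first failure time is exponential with rate Σλ_i = 1/362 + 1/382.1 = 0.00537955 per hour.
P(min > 381.2) = e^(−0.00537955·381.2) = e^(−2.0507) ≈ 0.129.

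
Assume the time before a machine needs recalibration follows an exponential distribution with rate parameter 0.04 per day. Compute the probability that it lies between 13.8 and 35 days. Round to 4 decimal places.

0.3292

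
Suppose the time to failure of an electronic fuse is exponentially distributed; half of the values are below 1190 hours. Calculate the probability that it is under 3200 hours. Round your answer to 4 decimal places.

0.8449

For an exponential, median = ln(2)/λ, so λ = ln 2 / 1190 = 0.000582477 per hour.
P(X ≤ 3200) = 1 − e^(−λ·3200) = 1 − e^(−1.8639) ≈ 0.8449.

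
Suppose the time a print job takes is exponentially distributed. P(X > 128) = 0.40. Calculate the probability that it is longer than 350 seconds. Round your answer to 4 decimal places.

e^(−λ·128) = 0.40 ⇒ λ = −ln(0.40)/128 = 0.00715852.
P(X > 350) = e^(−0.00715852·350) = e^(−2.5055) ≈ 0.0816.

0.0816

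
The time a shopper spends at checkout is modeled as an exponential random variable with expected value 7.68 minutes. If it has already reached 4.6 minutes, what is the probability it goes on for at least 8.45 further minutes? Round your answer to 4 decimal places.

The rate is λ = 1/7.68 = 0.130208 per minute.
By the memoryless property, P(X > 4.6+8.45 | X > 4.6) = P(X > 8.45).
P(X > 8.45) = e^(−1.1003) ≈ 0.3328.

0.3328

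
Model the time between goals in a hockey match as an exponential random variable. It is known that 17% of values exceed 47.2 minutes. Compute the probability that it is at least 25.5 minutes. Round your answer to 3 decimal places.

0.384

e^(−λ·47.2) = 0.17 ⇒ λ = −ln(0.17)/47.2 = 0.0375415.
P(X > 25.5) = e^(−0.0375415·25.5) = e^(−0.95731) ≈ 0.384.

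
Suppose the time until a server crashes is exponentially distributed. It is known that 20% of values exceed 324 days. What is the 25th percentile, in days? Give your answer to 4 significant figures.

57.91

e^(−λ·324) = 0.20 ⇒ λ = −ln(0.20)/324 = 0.0049674.
25th percentile: 1 − e^(−λt) = 0.25, t = −ln(0.75)/λ = 57.914 days.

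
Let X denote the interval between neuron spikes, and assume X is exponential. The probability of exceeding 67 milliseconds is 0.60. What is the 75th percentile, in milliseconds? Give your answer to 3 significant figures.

182

e^(−λ·67) = 0.60 ⇒ λ = −ln(0.60)/67 = 0.00762426.
75th percentile: 1 − e^(−λt) = 0.75, t = −ln(0.25)/λ = 181.827 milliseconds.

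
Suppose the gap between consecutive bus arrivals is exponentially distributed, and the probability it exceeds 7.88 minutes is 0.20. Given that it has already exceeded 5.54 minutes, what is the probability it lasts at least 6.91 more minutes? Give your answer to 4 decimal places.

0.2438

From e^(−λ·7.88) = 0.20, λ = −ln(0.20)/7.88 = 0.204243.
Memoryless: P(X > 5.54+6.91 | X > 5.54) = P(X > 6.91) = e^(−0.204243·6.91) ≈ 0.2438.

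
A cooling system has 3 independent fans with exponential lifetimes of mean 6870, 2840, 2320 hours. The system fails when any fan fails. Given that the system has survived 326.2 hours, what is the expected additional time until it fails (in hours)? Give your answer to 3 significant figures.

1080

First-failure rate Σλ = 1/6870 + 1/2840 + 1/2320 = 0.000928708.
By memorylessness the expected residual is 1/Σλ = 1076.77 hours, regardless of the 326.2 already elapsed.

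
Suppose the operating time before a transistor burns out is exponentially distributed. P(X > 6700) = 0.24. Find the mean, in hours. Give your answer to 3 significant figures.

4690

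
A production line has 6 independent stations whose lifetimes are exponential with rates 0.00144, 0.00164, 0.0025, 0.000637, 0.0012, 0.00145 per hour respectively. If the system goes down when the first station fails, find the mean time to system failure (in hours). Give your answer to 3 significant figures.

The time to first failure is exponential with rate Σλ = 0.00144 + 0.00164 + 0.0025 + 0.000637 + 0.0012 + 0.00145 = 0.008867.
E[min] = 1/Σλ = 1/0.008867 = 112.778 hours.

113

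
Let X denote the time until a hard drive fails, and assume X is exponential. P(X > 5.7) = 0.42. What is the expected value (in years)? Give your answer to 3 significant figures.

6.57

e^(−λ·5.7) = 0.42 ⇒ λ = −ln(0.42)/5.7 = 0.152193.
Mean = 1/λ = 6.5706 years.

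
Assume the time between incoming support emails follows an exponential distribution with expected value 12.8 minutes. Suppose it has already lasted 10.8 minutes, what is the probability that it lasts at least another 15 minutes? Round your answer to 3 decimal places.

0.310

The rate is λ = 1/12.8 = 0.078125 per minute.
P(X > s+t | X > s) = e^(−λ(s+t))/e^(−λs) = e^(−λt), independent of s = 10.8.
P(X > 15) = e^(−1.1719) ≈ 0.310.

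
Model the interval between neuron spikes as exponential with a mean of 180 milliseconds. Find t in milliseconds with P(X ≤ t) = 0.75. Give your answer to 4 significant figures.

249.5

The rate is λ = 1/180 = 0.00555556 per millisecond.
Set 1 − e^(−λt) = 0.75, so t = −ln(0.25)/λ = 1.3863/0.00555556 ≈ 249.533 milliseconds.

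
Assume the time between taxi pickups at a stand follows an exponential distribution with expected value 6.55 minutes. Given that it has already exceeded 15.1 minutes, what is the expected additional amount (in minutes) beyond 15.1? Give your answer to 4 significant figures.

The rate is λ = 1/6.55 = 0.152672 per minute.
By memorylessness, the remaining amount past any threshold is again Exp(λ) with mean 1/λ = 6.55 minutes.

6.550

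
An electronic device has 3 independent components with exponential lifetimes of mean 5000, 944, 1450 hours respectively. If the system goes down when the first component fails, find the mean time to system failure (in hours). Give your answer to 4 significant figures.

513.1

The first failure time is exponential with rate Σλ_i = 1/5000 + 1/944 + 1/1450 = 0.00194898 per hour.
E[min] = 1/Σλ = 1/0.00194898 = 513.09 hours.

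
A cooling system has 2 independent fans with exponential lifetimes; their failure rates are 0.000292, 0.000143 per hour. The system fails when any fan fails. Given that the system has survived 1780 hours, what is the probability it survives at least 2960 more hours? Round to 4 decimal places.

0.2759

Time to first failure ~ Exp(Σλ) with Σλ = 0.000435.
By memorylessness, P(T > 1780+2960 | T > 1780) = P(T > 2960) = e^(−0.000435·2960) ≈ 0.2759.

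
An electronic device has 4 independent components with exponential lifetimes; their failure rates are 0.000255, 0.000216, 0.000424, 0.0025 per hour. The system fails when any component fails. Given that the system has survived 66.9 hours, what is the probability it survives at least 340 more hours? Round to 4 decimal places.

0.3153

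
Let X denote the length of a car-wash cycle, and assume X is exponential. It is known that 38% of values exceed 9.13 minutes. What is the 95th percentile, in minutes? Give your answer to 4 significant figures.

28.27

e^(−λ·9.13) = 0.38 ⇒ λ = −ln(0.38)/9.13 = 0.105979.
95th percentile: 1 − e^(−λt) = 0.95, t = −ln(0.05)/λ = 28.2673 minutes.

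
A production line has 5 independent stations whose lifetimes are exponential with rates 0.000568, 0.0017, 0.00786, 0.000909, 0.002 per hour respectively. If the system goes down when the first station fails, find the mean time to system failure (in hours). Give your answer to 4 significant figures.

76.70

The time to first failure is exponential with rate Σλ = 0.000568 + 0.0017 + 0.00786 + 0.000909 + 0.002 = 0.013037.
E[min] = 1/Σλ = 1/0.013037 = 76.7048 hours.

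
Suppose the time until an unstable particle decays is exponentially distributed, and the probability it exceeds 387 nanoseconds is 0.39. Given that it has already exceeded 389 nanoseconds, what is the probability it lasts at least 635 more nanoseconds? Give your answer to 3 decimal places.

0.213

From e^(−λ·387) = 0.39, λ = −ln(0.39)/387 = 0.0024331.
Memoryless: P(X > 389+635 | X > 389) = P(X > 635) = e^(−0.0024331·635) ≈ 0.213.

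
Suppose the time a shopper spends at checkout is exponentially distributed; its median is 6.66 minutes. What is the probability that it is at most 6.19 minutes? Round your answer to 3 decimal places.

0.475

For an exponential, median = ln(2)/λ, so λ = ln 2 / 6.66 = 0.104076 per minute.
P(X ≤ 6.19) = 1 − e^(−λ·6.19) = 1 − e^(−0.64423) ≈ 0.475.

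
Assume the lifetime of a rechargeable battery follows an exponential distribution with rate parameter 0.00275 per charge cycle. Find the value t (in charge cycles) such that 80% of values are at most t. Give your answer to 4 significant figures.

585.3

Set 1 − e^(−λt) = 0.8, so t = −ln(0.2)/λ = 1.6094/0.00275 ≈ 585.25 charge cycles.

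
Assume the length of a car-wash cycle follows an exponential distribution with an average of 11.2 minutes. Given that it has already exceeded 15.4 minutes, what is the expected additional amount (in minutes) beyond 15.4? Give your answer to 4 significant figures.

11.20

The rate is λ = 1/11.2 = 0.0892857 per minute.
By memorylessness, the remaining amount past any threshold is again Exp(λ) with mean 1/λ = 11.2 minutes.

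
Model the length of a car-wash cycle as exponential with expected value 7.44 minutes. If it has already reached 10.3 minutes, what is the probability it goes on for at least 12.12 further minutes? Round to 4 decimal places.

0.1961

The rate is λ = 1/7.44 = 0.134409 per minute.
P(X > s+t | X > s) = e^(−λ(s+t))/e^(−λs) = e^(−λt), independent of s = 10.3.
P(X > 12.12) = e^(−1.629) ≈ 0.1961.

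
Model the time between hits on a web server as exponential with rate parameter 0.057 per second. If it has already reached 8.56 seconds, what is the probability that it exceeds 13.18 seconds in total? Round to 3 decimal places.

0.768

By the memoryless property, P(X > 8.56+4.62 | X > 8.56) = P(X > 4.62).
P(X > 4.62) = e^(−0.26334) ≈ 0.768.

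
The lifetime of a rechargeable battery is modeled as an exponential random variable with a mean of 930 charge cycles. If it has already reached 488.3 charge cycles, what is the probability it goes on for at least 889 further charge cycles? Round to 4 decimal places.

The rate is λ = 1/930 = 0.00107527 per charge cycle.
P(X > s+t | X > s) = e^(−λ(s+t))/e^(−λs) = e^(−λt), independent of s = 488.3.
P(X > 889) = e^(−0.95591) ≈ 0.3845.

0.3845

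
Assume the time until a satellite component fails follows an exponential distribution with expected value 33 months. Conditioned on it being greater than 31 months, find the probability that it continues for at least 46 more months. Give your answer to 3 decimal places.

0.248

The rate is λ = 1/33 = 0.030303 per month.
P(X > s+t | X > s) = e^(−λ(s+t))/e^(−λs) = e^(−λt), independent of s = 31.
P(X > 46) = e^(−1.3939) ≈ 0.248.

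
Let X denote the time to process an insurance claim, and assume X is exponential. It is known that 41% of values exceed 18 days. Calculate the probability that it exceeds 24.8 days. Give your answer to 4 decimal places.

e^(−λ·18) = 0.41 ⇒ λ = −ln(0.41)/18 = 0.0495332.
P(X > 24.8) = e^(−0.0495332·24.8) = e^(−1.2284) ≈ 0.2928.

0.2928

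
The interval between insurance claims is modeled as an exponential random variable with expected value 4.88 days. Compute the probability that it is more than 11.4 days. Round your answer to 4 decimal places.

The rate is λ = 1/4.88 = 0.204918 per day.
P(X > 11.4) = e^(−λ·11.4) = e^(−2.3361) ≈ 0.0967.

0.0967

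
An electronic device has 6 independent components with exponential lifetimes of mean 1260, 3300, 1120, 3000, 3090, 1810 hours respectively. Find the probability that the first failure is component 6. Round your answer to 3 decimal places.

0.173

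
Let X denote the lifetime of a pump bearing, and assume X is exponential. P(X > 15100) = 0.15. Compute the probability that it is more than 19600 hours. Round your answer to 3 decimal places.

0.085

e^(−λ·15100) = 0.15 ⇒ λ = −ln(0.15)/15100 = 0.000125637.
P(X > 19600) = e^(−0.000125637·19600) = e^(−2.4625) ≈ 0.085.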